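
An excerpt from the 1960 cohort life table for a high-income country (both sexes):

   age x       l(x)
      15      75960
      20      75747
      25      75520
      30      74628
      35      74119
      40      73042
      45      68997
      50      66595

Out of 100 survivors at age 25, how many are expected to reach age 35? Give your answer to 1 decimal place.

The relevant probability is 74119/75520 = 0.981449.
Expected number = 100 × 0.981449 = 98.1.

98.1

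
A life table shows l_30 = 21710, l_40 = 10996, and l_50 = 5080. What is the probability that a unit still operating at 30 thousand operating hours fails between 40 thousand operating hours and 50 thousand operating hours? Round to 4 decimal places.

0.2725

This is the probability of reaching 40 but not 50, conditional on being operational at 30: (l_40 − l_50) / l_30.
= (10996 − 5080) / 21710 = 5916 / 21710 = 0.272501.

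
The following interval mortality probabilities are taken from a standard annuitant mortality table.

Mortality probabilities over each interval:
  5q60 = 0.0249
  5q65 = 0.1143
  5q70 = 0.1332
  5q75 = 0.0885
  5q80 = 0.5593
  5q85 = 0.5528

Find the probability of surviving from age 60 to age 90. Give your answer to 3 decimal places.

30p60 = (1 − 0.0249) × (1 − 0.1143) × (1 − 0.1332) × (1 − 0.0885) × (1 − 0.5593) × (1 − 0.5528).
= 0.9751 × 0.8857 × 0.8668 × 0.9115 × 0.4407 × 0.4472 = 0.134480.

0.134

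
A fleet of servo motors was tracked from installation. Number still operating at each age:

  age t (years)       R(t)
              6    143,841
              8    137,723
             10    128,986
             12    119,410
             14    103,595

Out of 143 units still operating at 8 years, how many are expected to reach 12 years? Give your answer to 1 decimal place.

124.0

The relevant probability is 119,410/137,723 = 0.867030.
Expected number = 143 × 0.867030 = 124.0.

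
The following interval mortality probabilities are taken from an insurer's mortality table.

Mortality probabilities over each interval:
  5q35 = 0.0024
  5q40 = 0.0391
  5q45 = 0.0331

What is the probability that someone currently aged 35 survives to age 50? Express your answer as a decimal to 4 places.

0.9269

Chaining the interval survival probabilities: (1 − 0.0024) × (1 − 0.0391) × (1 − 0.0331).
= 0.9976 × 0.9609 × 0.9669 = 0.926864.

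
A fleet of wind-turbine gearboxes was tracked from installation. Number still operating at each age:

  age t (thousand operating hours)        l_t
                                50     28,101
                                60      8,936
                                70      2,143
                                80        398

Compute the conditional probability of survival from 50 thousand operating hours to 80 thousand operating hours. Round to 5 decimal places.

0.01416

The conditional survival probability is l_80/l_50 = 398/28,101 = 0.014163.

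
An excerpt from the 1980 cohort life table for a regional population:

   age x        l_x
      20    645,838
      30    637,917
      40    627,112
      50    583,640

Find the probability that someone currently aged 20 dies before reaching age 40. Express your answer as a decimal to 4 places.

0.0290

P(die before 40 | alive at 20) = 1 − l_40/l_20 = 1 − 627,112/645,838 = (18,726)/645,838 = 0.028995.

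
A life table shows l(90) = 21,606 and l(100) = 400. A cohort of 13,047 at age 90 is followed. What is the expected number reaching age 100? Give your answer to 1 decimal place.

241.5

The relevant probability is 400/21,606 = 0.018513.
Expected number = 13,047 × 0.018513 = 241.5.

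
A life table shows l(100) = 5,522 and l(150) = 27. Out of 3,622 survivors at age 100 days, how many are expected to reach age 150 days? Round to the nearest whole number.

The relevant probability is 27/5,522 = 0.004890.
Expected number = 3,622 × 0.004890 = 18.

18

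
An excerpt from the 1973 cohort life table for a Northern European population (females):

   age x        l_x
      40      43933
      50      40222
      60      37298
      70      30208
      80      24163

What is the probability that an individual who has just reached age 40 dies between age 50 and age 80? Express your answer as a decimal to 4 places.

This is the probability of reaching 50 but not 80, conditional on being alive at 40: (l_50 − l_80) / l_40.
= (40222 − 24163) / 43933 = 16059 / 43933 = 0.365534.

0.3655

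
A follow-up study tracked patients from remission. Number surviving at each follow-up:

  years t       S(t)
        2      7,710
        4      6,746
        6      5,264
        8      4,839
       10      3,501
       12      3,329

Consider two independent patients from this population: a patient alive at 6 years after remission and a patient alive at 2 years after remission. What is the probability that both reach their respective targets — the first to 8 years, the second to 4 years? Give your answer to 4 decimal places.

0.8043

p₁ = S(8)/S(6) = 4,839/5,264 = 0.919263; p₂ = S(4)/S(2) = 6,746/7,710 = 0.874968.
P(both) = p₁ × p₂ = 0.919263 × 0.874968 = 0.804326.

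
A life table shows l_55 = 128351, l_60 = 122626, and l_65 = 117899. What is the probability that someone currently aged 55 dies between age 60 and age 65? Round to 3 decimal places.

0.037

This is the probability of reaching 60 but not 65, conditional on being alive at 55: (l_60 − l_65) / l_55.
= (122626 − 117899) / 128351 = 4727 / 128351 = 0.036829.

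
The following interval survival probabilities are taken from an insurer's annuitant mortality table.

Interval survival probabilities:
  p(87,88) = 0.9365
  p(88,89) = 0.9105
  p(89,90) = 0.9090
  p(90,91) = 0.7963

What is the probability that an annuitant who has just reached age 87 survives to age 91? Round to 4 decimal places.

0.6172

Chaining the interval survival probabilities: 0.9365 × 0.9105 × 0.9090 × 0.7963.
= 0.617203.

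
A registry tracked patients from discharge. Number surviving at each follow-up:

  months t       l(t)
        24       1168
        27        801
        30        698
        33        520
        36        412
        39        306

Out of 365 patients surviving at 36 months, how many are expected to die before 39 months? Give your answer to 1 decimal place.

The relevant probability is 1 − 306/412 = 0.257282.
Expected number = 365 × 0.257282 = 93.9.

93.9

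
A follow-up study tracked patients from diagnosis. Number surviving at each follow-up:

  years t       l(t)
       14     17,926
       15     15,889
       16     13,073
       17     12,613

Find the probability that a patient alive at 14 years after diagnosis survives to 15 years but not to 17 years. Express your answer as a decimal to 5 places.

0.18275

This is the probability of reaching 15 but not 17, conditional on being alive at 14: (l(15) − l(17)) / l(14).
= (15,889 − 12,613) / 17,926 = 3,276 / 17,926 = 0.182751.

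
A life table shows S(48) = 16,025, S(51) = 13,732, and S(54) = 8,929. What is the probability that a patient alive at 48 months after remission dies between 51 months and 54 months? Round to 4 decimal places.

0.2997

This is the probability of reaching 51 but not 54, conditional on being alive at 48: (S(51) − S(54)) / S(48).
= (13,732 − 8,929) / 16,025 = 4,803 / 16,025 = 0.299719.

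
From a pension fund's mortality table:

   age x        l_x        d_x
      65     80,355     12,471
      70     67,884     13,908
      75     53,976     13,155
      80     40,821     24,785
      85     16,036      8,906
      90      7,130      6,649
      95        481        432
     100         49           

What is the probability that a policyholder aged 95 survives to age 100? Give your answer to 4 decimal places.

We want 5p95 = l_100/l_95.
The conditional survival probability is l_100/l_95 = 49/481 = 0.101871.

0.1019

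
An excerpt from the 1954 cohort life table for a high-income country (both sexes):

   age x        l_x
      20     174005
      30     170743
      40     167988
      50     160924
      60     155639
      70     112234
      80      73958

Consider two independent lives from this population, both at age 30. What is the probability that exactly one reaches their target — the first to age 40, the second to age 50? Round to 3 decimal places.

p₁ = l_40/l_30 = 167988/170743 = 0.983865; p₂ = l_50/l_30 = 160924/170743 = 0.942493.
P(exactly one) = p₁(1−p₂) + (1−p₁)p₂ = 0.056579 + 0.015207 = 0.071786.

0.072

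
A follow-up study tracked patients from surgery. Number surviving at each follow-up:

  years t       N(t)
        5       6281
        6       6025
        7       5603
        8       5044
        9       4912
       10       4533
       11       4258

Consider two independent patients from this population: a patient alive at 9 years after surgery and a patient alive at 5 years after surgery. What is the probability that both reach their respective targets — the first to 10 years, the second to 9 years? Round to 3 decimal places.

0.722

p₁ = N(10)/N(9) = 4533/4912 = 0.922842; p₂ = N(9)/N(5) = 4912/6281 = 0.782041.
P(both) = p₁ × p₂ = 0.922842 × 0.782041 = 0.721700.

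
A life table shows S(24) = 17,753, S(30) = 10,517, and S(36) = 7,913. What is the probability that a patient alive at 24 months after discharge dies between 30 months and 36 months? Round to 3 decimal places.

0.147

This is the probability of reaching 30 but not 36, conditional on being alive at 24: (S(30) − S(36)) / S(24).
= (10,517 − 7,913) / 17,753 = 2,604 / 17,753 = 0.146679.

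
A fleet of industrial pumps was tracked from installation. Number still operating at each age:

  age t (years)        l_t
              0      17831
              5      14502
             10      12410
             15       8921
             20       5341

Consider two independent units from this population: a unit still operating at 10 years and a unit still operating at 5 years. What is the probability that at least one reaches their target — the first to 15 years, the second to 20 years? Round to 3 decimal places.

p₁ = l_15/l_10 = 8921/12410 = 0.718856; p₂ = l_20/l_5 = 5341/14502 = 0.368294.
P(at least one) = 1 − (1−p₁)(1−p₂) = 1 − 0.281144 × 0.631706 = 0.822400.

0.822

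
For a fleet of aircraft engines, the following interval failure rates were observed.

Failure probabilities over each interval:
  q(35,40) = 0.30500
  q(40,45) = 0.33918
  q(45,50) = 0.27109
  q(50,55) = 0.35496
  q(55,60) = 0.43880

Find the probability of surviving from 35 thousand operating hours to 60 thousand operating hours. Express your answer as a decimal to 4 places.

Chaining the interval survival probabilities: (1 − 0.30500) × (1 − 0.33918) × (1 − 0.27109) × (1 − 0.35496) × (1 − 0.43880).
= 0.69500 × 0.66082 × 0.72891 × 0.64504 × 0.56120 = 0.121184.

0.1212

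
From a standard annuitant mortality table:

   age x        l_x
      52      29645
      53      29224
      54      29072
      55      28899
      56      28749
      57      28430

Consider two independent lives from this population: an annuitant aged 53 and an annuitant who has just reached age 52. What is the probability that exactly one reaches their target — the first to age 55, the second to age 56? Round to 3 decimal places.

p₁ = l_55/l_53 = 28899/29224 = 0.988879; p₂ = l_56/l_52 = 28749/29645 = 0.969776.
P(exactly one) = p₁(1−p₂) + (1−p₁)p₂ = 0.029888 + 0.010785 = 0.040673.

0.041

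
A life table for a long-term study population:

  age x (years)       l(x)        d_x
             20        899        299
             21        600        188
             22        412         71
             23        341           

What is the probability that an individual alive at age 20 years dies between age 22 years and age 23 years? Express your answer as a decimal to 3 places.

This is the probability of reaching 22 but not 23, conditional on being alive at 20: (l(22) − l(23)) / l(20).
= (412 − 341) / 899 = 71 / 899 = 0.078977.

0.079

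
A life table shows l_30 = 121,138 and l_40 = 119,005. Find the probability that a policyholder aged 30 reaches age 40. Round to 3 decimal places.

We want 10p30 = l_40/l_30.
The conditional survival probability is l_40/l_30 = 119,005/121,138 = 0.982392.

0.982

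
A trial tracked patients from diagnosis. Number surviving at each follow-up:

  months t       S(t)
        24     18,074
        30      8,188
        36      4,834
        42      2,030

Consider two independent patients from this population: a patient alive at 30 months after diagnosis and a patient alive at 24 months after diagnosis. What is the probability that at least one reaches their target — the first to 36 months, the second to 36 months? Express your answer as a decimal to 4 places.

p₁ = S(36)/S(30) = 4,834/8,188 = 0.590376; p₂ = S(36)/S(24) = 4,834/18,074 = 0.267456.
P(at least one) = 1 − (1−p₁)(1−p₂) = 1 − 0.409624 × 0.732544 = 0.699932.

0.6999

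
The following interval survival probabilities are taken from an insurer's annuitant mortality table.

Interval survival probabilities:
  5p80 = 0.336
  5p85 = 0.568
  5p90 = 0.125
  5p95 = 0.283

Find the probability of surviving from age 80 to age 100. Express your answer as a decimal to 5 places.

Survival from 80 to 100 is the product of surviving each interval: 0.336 × 0.568 × 0.125 × 0.283.
= 0.006751.

0.00675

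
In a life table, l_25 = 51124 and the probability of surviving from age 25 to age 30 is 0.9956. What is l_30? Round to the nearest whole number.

l_30 = l_25 × p = 51124 × 0.9956 = 50899.

50899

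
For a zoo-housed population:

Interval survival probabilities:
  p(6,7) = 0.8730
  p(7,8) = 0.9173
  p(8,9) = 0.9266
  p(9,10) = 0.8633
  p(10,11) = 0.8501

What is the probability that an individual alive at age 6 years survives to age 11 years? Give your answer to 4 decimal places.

P(survive 6→11) = 0.8730 × 0.9173 × 0.9266 × 0.8633 × 0.8501.
= 0.544565.

0.5446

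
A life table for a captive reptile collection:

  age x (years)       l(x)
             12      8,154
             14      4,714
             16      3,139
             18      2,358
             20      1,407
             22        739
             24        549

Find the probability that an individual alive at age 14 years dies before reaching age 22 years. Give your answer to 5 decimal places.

0.84323

P(die before 22 | alive at 14) = 1 − l(22)/l(14) = 1 − 739/4,714 = (3,975)/4,714 = 0.843233.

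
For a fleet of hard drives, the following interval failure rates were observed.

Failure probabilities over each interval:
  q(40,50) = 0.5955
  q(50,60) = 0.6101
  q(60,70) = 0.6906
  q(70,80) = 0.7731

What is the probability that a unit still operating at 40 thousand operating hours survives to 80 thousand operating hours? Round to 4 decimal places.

0.0111

Chaining the interval survival probabilities: (1 − 0.5955) × (1 − 0.6101) × (1 − 0.6906) × (1 − 0.7731).
= 0.4045 × 0.3899 × 0.3094 × 0.2269 = 0.011072.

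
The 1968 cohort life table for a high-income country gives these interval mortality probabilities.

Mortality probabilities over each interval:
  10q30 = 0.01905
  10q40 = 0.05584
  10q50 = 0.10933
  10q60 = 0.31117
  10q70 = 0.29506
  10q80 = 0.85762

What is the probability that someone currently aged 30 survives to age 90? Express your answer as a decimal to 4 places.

0.0570

Survival from 30 to 90 is the product of surviving each interval: (1 − 0.01905) × (1 − 0.05584) × (1 − 0.10933) × (1 − 0.31117) × (1 − 0.29506) × (1 − 0.85762).
= 0.98095 × 0.94416 × 0.89067 × 0.68883 × 0.70494 × 0.14238 = 0.057033.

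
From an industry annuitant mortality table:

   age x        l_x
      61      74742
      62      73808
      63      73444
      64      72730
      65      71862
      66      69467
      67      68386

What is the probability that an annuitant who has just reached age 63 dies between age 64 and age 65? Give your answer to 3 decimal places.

0.012

We want 1|1q63 = (l_64 − l_65)/l_63.
This is the probability of reaching 64 but not 65, conditional on being alive at 63: (l_64 − l_65) / l_63.
= (72730 − 71862) / 73444 = 868 / 73444 = 0.011819.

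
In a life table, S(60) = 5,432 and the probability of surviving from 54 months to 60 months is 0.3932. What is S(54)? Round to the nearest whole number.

13815

S(54) = S(60) / p = 5,432 / 0.3932 = 13815.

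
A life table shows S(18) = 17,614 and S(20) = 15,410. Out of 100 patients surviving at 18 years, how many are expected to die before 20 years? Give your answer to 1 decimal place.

The relevant probability is 1 − 15,410/17,614 = 0.125128.
Expected number = 100 × 0.125128 = 12.5.

12.5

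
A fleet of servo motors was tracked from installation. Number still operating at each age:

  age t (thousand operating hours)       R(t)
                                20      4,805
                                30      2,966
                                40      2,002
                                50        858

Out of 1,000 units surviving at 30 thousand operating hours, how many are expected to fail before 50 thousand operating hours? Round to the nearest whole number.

711

The relevant probability is 1 − 858/2,966 = 0.710722.
Expected number = 1,000 × 0.710722 = 711.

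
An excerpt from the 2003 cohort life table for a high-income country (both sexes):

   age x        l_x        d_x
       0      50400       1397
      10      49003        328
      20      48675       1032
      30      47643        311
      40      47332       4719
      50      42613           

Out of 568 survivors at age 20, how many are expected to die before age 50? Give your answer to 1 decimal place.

70.7

The relevant probability is 1 − 42613/48675 = 0.124540.
Expected number = 568 × 0.124540 = 70.7.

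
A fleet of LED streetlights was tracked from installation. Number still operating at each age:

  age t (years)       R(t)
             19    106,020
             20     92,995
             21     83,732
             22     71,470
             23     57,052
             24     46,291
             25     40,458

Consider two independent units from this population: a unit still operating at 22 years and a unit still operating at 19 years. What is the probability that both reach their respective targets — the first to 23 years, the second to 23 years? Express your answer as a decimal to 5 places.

0.42957

p₁ = R(23)/R(22) = 57,052/71,470 = 0.798265; p₂ = R(23)/R(19) = 57,052/106,020 = 0.538125.
P(both) = p₁ × p₂ = 0.798265 × 0.538125 = 0.429566.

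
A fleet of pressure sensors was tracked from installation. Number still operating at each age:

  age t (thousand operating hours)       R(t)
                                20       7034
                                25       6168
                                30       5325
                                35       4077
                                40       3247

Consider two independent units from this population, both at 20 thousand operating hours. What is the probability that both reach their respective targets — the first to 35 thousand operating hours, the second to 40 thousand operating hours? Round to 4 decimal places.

p₁ = R(35)/R(20) = 4077/7034 = 0.579613; p₂ = R(40)/R(20) = 3247/7034 = 0.461615.
P(both) = p₁ × p₂ = 0.579613 × 0.461615 = 0.267558.

0.2676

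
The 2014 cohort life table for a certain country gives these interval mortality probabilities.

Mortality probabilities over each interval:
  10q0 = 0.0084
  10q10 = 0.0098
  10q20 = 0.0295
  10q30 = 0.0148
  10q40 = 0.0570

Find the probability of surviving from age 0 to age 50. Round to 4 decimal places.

0.8853

Chaining the interval survival probabilities: (1 − 0.0084) × (1 − 0.0098) × (1 − 0.0295) × (1 − 0.0148) × (1 − 0.0570).
= 0.9916 × 0.9902 × 0.9705 × 0.9852 × 0.9430 = 0.885301.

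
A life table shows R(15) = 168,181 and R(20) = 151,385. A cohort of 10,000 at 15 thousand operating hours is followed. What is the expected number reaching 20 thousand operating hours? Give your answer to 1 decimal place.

9001.3

The relevant probability is 151,385/168,181 = 0.900131.
Expected number = 10,000 × 0.900131 = 9001.3.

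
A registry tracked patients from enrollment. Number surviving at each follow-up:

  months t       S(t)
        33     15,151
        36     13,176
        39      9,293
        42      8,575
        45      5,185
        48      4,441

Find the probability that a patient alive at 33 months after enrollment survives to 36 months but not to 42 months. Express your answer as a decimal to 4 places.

This is the probability of reaching 36 but not 42, conditional on being alive at 33: (S(36) − S(42)) / S(33).
= (13,176 − 8,575) / 15,151 = 4,601 / 15,151 = 0.303676.

0.3037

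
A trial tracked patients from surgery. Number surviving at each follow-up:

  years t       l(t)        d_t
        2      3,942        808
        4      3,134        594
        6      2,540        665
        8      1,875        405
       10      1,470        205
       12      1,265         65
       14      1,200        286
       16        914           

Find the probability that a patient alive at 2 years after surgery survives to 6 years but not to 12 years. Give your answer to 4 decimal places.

0.3234

This is the probability of reaching 6 but not 12, conditional on being alive at 2: (l(6) − l(12)) / l(2).
= (2,540 − 1,265) / 3,942 = 1,275 / 3,942 = 0.323440.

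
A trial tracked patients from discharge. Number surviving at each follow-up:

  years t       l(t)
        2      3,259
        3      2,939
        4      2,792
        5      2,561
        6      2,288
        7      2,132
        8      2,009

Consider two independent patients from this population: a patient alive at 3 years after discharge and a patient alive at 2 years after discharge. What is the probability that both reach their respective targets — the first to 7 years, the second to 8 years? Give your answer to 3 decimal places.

0.447

p₁ = l(7)/l(3) = 2,132/2,939 = 0.725417; p₂ = l(8)/l(2) = 2,009/3,259 = 0.616447.
P(both) = p₁ × p₂ = 0.725417 × 0.616447 = 0.447181.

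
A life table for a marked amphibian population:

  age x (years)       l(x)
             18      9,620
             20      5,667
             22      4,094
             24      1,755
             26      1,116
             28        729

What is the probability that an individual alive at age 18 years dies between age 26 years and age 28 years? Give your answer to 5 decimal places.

0.04023

This is the probability of reaching 26 but not 28, conditional on being alive at 18: (l(26) − l(28)) / l(18).
= (1,116 − 729) / 9,620 = 387 / 9,620 = 0.040229.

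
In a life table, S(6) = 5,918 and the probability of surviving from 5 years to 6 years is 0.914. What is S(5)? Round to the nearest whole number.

6475

S(5) = S(6) / p = 5,918 / 0.914 = 6475.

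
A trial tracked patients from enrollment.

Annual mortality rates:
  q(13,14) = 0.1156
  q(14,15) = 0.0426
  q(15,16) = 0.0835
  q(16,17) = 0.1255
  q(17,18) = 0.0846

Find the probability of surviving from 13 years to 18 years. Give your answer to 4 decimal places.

0.6212

P(survive 13→18) = (1 − 0.1156) × (1 − 0.0426) × (1 − 0.0835) × (1 − 0.1255) × (1 − 0.0846).
= 0.8844 × 0.9574 × 0.9165 × 0.8745 × 0.9154 = 0.621220.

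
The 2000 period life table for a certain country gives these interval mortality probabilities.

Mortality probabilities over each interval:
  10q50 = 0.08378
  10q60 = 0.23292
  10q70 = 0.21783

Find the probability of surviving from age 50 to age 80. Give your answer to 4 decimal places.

0.5497

Chaining the interval survival probabilities: (1 − 0.08378) × (1 − 0.23292) × (1 − 0.21783).
= 0.91622 × 0.76708 × 0.78217 = 0.549720.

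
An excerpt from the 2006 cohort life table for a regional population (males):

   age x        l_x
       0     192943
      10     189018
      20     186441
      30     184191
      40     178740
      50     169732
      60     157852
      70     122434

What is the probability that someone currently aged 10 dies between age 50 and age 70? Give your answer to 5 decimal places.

This is the probability of reaching 50 but not 70, conditional on being alive at 10: (l_50 − l_70) / l_10.
= (169732 − 122434) / 189018 = 47298 / 189018 = 0.250230.

0.25023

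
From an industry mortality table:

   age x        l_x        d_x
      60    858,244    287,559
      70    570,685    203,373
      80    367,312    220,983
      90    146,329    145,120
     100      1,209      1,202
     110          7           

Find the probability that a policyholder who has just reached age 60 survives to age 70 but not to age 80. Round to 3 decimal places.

This is the probability of reaching 70 but not 80, conditional on being alive at 60: (l_70 − l_80) / l_60.
= (570,685 − 367,312) / 858,244 = 203,373 / 858,244 = 0.236964.

0.237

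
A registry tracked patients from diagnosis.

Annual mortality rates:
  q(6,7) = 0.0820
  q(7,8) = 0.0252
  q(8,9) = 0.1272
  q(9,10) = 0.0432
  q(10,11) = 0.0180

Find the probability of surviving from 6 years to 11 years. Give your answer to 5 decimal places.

Survival from 6 to 11 is the product of surviving each interval: (1 − 0.0820) × (1 − 0.0252) × (1 − 0.1272) × (1 − 0.0432) × (1 − 0.0180).
= 0.9180 × 0.9748 × 0.8728 × 0.9568 × 0.9820 = 0.733847.

0.73385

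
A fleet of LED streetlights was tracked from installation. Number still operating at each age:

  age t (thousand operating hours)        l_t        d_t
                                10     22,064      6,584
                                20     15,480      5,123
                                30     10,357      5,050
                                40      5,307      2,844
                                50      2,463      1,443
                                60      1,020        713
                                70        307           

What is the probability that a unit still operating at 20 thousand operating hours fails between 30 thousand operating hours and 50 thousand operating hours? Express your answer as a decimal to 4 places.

0.5099

This is the probability of reaching 30 but not 50, conditional on being operational at 20: (l_30 − l_50) / l_20.
= (10,357 − 2,463) / 15,480 = 7,894 / 15,480 = 0.509948.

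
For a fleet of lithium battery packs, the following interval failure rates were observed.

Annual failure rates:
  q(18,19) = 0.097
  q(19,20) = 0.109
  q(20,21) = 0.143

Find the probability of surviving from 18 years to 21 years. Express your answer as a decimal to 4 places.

0.6895

P(survive 18→21) = (1 − 0.097) × (1 − 0.109) × (1 − 0.143).
= 0.903 × 0.891 × 0.857 = 0.689519.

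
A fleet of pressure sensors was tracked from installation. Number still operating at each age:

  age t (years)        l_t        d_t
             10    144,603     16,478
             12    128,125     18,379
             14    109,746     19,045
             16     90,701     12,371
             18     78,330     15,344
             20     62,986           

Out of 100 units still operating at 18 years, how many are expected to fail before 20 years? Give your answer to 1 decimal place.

The relevant probability is 1 − 62,986/78,330 = 0.195889.
Expected number = 100 × 0.195889 = 19.6.

19.6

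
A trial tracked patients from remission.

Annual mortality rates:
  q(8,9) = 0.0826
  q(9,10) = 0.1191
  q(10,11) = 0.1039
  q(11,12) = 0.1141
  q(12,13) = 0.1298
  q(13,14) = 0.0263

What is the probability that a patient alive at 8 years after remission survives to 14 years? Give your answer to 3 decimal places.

Survival from 8 to 14 is the product of surviving each interval: (1 − 0.0826) × (1 − 0.1191) × (1 − 0.1039) × (1 − 0.1141) × (1 − 0.1298) × (1 − 0.0263).
= 0.9174 × 0.8809 × 0.8961 × 0.8859 × 0.8702 × 0.9737 = 0.543589.

0.544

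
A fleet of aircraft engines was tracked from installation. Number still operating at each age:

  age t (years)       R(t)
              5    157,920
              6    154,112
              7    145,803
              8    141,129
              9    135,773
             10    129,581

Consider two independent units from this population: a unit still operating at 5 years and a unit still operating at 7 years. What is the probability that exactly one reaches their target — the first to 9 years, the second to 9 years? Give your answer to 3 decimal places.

0.190

p₁ = R(9)/R(5) = 135,773/157,920 = 0.859758; p₂ = R(9)/R(7) = 135,773/145,803 = 0.931209.
P(exactly one) = p₁(1−p₂) + (1−p₁)p₂ = 0.059144 + 0.130595 = 0.189738.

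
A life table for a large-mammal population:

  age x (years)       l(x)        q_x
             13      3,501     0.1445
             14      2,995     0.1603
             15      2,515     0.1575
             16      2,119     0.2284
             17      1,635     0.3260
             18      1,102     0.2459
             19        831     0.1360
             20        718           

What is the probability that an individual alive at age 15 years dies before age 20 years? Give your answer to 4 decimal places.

P(die before 20 | alive at 15) = 1 − l(20)/l(15) = 1 − 718/2,515 = (1,797)/2,515 = 0.714513.

0.7145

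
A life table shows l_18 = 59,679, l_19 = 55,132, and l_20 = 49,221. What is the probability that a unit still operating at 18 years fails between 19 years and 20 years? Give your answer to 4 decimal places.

0.0990

This is the probability of reaching 19 but not 20, conditional on being operational at 18: (l_19 − l_20) / l_18.
= (55,132 − 49,221) / 59,679 = 5,911 / 59,679 = 0.099047.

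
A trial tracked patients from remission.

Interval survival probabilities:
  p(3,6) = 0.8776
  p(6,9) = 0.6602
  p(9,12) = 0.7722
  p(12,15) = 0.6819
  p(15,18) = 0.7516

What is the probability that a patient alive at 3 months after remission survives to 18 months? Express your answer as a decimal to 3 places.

The overall survival probability is 0.8776 × 0.6602 × 0.7722 × 0.6819 × 0.7516.
= 0.229303.

0.229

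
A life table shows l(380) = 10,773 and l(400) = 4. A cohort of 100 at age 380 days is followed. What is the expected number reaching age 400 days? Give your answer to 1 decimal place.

The relevant probability is 4/10,773 = 0.000371.
Expected number = 100 × 0.000371 = 0.0.

0.0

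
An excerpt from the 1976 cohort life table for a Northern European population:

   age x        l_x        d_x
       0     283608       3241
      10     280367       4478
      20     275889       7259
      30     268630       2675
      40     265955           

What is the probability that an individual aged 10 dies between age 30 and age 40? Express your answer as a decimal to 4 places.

We want 20|10q10 = (l_30 − l_40)/l_10.
This is the probability of reaching 30 but not 40, conditional on being alive at 10: (l_30 − l_40) / l_10.
= (268630 − 265955) / 280367 = 2675 / 280367 = 0.009541.

0.0095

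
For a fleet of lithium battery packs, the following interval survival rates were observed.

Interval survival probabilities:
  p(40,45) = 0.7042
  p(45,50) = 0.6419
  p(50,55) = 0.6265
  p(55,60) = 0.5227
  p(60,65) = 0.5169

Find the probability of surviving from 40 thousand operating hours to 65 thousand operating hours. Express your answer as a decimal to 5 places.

0.07651

P(survive 40→65) = 0.7042 × 0.6419 × 0.6265 × 0.5227 × 0.5169.
= 0.076514.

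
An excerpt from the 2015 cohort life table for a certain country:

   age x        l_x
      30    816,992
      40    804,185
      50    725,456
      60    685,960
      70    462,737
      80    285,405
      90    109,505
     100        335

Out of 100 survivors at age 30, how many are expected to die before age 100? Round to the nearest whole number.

100

The relevant probability is 1 − 335/816,992 = 0.999590.
Expected number = 100 × 0.999590 = 100.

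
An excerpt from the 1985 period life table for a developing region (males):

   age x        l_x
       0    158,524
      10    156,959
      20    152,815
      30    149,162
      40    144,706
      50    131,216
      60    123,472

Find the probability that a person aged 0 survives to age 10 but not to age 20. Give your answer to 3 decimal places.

0.026

This is the probability of reaching 10 but not 20, conditional on being alive at 0: (l_10 − l_20) / l_0.
= (156,959 − 152,815) / 158,524 = 4,144 / 158,524 = 0.026141.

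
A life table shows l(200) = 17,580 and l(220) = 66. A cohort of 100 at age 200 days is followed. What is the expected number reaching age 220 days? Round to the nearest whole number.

0

The relevant probability is 66/17,580 = 0.003754.
Expected number = 100 × 0.003754 = 0.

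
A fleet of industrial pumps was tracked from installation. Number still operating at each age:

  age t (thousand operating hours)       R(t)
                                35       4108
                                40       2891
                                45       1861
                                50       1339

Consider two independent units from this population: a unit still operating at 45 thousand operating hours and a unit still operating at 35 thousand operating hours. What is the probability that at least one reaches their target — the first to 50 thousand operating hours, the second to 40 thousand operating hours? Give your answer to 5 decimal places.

0.91690

p₁ = R(50)/R(45) = 1339/1861 = 0.719506; p₂ = R(40)/R(35) = 2891/4108 = 0.703749.
P(at least one) = 1 − (1−p₁)(1−p₂) = 1 − 0.280494 × 0.296251 = 0.916903.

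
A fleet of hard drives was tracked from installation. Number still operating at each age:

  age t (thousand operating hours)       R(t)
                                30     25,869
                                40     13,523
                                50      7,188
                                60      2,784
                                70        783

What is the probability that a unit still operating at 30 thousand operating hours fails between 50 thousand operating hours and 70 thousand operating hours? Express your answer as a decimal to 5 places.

0.24759

This is the probability of reaching 50 but not 70, conditional on being operational at 30: (R(50) − R(70)) / R(30).
= (7,188 − 783) / 25,869 = 6,405 / 25,869 = 0.247594.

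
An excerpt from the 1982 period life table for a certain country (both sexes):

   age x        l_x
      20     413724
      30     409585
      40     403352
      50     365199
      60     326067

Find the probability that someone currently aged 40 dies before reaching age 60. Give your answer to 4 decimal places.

P(die before 60 | alive at 40) = 1 − l_60/l_40 = 1 − 326067/403352 = (77285)/403352 = 0.191607.

0.1916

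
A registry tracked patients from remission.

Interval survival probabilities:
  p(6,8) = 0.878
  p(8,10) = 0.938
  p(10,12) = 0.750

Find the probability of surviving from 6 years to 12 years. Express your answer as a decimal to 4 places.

0.6177

Survival from 6 to 12 is the product of surviving each interval: 0.878 × 0.938 × 0.750.
= 0.617673.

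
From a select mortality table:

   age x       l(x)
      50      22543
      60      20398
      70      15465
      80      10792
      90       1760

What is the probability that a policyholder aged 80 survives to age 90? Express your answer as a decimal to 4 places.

The conditional survival probability is l(90)/l(80) = 1760/10792 = 0.163084.

0.1631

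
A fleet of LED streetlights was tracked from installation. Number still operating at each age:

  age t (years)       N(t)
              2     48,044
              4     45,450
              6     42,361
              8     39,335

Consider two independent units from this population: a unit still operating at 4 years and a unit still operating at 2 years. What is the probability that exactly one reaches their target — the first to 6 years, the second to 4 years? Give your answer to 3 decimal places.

0.115

p₁ = N(6)/N(4) = 42,361/45,450 = 0.932035; p₂ = N(4)/N(2) = 45,450/48,044 = 0.946008.
P(exactly one) = p₁(1−p₂) + (1−p₁)p₂ = 0.050322 + 0.064295 = 0.114618.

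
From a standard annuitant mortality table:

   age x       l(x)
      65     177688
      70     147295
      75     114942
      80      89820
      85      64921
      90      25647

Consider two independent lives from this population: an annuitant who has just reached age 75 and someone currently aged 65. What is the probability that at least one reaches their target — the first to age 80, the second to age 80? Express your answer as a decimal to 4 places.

p₁ = l(80)/l(75) = 89820/114942 = 0.781438; p₂ = l(80)/l(65) = 89820/177688 = 0.505493.
P(at least one) = 1 − (1−p₁)(1−p₂) = 1 − 0.218562 × 0.494507 = 0.891920.

0.8919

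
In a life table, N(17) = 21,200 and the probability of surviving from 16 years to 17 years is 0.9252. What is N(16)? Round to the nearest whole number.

N(16) = N(17) / p = 21,200 / 0.9252 = 22914.

22914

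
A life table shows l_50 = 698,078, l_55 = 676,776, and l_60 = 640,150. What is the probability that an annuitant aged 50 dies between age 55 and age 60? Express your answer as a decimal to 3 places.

0.052

This is the probability of reaching 55 but not 60, conditional on being alive at 50: (l_55 − l_60) / l_50.
= (676,776 − 640,150) / 698,078 = 36,626 / 698,078 = 0.052467.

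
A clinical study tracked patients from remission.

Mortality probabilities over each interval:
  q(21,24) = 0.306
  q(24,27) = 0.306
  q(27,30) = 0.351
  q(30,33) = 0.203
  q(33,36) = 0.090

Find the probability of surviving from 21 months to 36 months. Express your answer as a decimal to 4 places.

0.2267

P(survive 21→36) = (1 − 0.306) × (1 − 0.306) × (1 − 0.351) × (1 − 0.203) × (1 − 0.090).
= 0.694 × 0.694 × 0.649 × 0.797 × 0.910 = 0.226706.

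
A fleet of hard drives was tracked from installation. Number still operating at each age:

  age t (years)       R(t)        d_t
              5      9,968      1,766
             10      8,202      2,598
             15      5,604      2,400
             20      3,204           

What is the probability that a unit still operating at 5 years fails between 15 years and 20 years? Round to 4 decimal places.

This is the probability of reaching 15 but not 20, conditional on being operational at 5: (R(15) − R(20)) / R(5).
= (5,604 − 3,204) / 9,968 = 2,400 / 9,968 = 0.240770.

0.2408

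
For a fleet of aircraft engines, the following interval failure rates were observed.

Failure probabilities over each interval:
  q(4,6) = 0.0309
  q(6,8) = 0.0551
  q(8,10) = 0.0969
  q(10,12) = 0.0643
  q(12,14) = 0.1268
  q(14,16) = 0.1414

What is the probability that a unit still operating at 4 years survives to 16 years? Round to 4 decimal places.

The overall survival probability is (1 − 0.0309) × (1 − 0.0551) × (1 − 0.0969) × (1 − 0.0643) × (1 − 0.1268) × (1 − 0.1414).
= 0.9691 × 0.9449 × 0.9031 × 0.9357 × 0.8732 × 0.8586 = 0.580138.

0.5801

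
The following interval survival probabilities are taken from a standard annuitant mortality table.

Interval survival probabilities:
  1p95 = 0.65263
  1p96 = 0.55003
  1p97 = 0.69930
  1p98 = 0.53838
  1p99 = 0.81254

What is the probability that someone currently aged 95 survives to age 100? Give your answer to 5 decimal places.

0.10981

5p95 = 0.65263 × 0.55003 × 0.69930 × 0.53838 × 0.81254.
= 0.109812.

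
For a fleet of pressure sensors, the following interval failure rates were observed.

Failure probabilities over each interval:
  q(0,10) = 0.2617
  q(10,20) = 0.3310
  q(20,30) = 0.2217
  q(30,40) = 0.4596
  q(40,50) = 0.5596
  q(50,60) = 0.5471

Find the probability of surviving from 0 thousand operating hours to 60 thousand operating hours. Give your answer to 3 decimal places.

0.041

The overall survival probability is (1 − 0.2617) × (1 − 0.3310) × (1 − 0.2217) × (1 − 0.4596) × (1 − 0.5596) × (1 − 0.5471).
= 0.7383 × 0.6690 × 0.7783 × 0.5404 × 0.4404 × 0.4529 = 0.041435.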